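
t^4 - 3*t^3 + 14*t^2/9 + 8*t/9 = t*(t - 2)*(t - 4/3)*(t + 1/3)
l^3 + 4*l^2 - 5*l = l*(l - 1)*(l + 5)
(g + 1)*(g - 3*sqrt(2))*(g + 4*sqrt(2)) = g^3 + g^2 + sqrt(2)*g^2 - 24*g + sqrt(2)*g - 24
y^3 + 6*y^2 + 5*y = y*(y + 1)*(y + 5)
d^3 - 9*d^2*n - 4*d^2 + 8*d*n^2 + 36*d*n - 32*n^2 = (d - 4)*(d - 8*n)*(d - n)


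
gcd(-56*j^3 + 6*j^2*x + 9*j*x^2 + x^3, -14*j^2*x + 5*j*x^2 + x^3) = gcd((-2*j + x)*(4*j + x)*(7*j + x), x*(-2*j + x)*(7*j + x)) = -14*j^2 + 5*j*x + x^2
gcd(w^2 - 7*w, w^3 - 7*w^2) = w^2 - 7*w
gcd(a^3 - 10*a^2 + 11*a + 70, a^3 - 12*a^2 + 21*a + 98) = a^2 - 5*a - 14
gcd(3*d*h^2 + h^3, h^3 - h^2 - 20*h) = h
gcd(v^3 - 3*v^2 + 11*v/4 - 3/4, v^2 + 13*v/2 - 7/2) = v - 1/2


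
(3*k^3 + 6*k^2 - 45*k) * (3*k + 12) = 9*k^4 + 54*k^3 - 63*k^2 - 540*k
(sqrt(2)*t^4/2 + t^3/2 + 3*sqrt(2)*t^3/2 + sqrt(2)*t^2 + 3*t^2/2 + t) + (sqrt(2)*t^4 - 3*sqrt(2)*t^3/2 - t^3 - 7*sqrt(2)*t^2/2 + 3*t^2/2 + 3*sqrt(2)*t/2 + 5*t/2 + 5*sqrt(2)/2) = 3*sqrt(2)*t^4/2 - t^3/2 - 5*sqrt(2)*t^2/2 + 3*t^2 + 3*sqrt(2)*t/2 + 7*t/2 + 5*sqrt(2)/2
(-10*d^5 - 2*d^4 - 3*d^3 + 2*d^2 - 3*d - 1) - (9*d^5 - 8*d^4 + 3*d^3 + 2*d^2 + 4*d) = -19*d^5 + 6*d^4 - 6*d^3 - 7*d - 1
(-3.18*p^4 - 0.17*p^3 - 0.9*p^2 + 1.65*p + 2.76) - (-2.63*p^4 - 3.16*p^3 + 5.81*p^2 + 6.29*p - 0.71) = -0.55*p^4 + 2.99*p^3 - 6.71*p^2 - 4.64*p + 3.47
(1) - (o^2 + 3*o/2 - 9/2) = -o^2 - 3*o/2 + 11/2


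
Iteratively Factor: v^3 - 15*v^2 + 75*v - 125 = (v - 5)*(v^2 - 10*v + 25) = (v - 5)^2*(v - 5)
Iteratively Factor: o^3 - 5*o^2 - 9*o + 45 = (o - 3)*(o^2 - 2*o - 15) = (o - 3)*(o + 3)*(o - 5)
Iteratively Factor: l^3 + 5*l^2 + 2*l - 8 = (l + 2)*(l^2 + 3*l - 4) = (l + 2)*(l + 4)*(l - 1)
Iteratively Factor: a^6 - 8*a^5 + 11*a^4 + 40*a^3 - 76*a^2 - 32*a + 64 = (a - 2)*(a^5 - 6*a^4 - a^3 + 38*a^2 - 32) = (a - 4)*(a - 2)*(a^4 - 2*a^3 - 9*a^2 + 2*a + 8) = (a - 4)*(a - 2)*(a + 2)*(a^3 - 4*a^2 - a + 4) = (a - 4)^2*(a - 2)*(a + 2)*(a^2 - 1) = (a - 4)^2*(a - 2)*(a - 1)*(a + 2)*(a + 1)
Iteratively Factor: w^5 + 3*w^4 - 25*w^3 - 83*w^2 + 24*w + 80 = (w + 4)*(w^4 - w^3 - 21*w^2 + w + 20) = (w - 5)*(w + 4)*(w^3 + 4*w^2 - w - 4) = (w - 5)*(w - 1)*(w + 4)*(w^2 + 5*w + 4) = (w - 5)*(w - 1)*(w + 4)^2*(w + 1)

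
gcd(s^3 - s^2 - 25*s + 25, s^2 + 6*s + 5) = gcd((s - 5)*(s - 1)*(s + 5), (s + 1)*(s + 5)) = s + 5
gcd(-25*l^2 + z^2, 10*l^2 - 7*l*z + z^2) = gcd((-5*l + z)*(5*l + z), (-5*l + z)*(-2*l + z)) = -5*l + z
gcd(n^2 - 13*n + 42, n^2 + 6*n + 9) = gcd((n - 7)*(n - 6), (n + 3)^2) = 1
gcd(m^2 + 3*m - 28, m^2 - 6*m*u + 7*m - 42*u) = m + 7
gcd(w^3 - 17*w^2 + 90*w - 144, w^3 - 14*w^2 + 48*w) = w^2 - 14*w + 48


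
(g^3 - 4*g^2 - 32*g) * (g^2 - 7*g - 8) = g^5 - 11*g^4 - 12*g^3 + 256*g^2 + 256*g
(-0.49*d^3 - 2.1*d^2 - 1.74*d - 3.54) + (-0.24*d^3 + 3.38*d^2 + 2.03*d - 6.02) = -0.73*d^3 + 1.28*d^2 + 0.29*d - 9.56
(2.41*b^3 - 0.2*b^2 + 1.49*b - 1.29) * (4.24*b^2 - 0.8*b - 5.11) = 10.2184*b^5 - 2.776*b^4 - 5.8375*b^3 - 5.6396*b^2 - 6.5819*b + 6.5919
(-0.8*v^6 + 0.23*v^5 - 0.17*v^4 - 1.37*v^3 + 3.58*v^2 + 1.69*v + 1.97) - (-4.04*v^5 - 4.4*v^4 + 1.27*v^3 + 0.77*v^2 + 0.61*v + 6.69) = -0.8*v^6 + 4.27*v^5 + 4.23*v^4 - 2.64*v^3 + 2.81*v^2 + 1.08*v - 4.72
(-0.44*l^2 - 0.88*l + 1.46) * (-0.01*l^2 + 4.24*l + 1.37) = 0.0044*l^4 - 1.8568*l^3 - 4.3486*l^2 + 4.9848*l + 2.0002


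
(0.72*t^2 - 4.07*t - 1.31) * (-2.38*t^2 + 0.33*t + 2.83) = -1.7136*t^4 + 9.9242*t^3 + 3.8123*t^2 - 11.9504*t - 3.7073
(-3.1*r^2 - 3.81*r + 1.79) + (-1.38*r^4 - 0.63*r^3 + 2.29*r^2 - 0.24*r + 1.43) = -1.38*r^4 - 0.63*r^3 - 0.81*r^2 - 4.05*r + 3.22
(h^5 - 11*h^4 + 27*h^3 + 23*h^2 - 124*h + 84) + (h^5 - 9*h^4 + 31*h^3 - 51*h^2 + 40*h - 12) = 2*h^5 - 20*h^4 + 58*h^3 - 28*h^2 - 84*h + 72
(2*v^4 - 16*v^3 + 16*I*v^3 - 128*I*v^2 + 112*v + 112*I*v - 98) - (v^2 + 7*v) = 2*v^4 - 16*v^3 + 16*I*v^3 - v^2 - 128*I*v^2 + 105*v + 112*I*v - 98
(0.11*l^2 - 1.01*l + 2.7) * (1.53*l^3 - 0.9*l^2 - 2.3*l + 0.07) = 0.1683*l^5 - 1.6443*l^4 + 4.787*l^3 - 0.0993000000000004*l^2 - 6.2807*l + 0.189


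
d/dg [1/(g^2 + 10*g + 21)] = 2*(-g - 5)/(g^2 + 10*g + 21)^2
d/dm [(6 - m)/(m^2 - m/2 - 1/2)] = 2*(-2*m^2 + m + (m - 6)*(4*m - 1) + 1)/(-2*m^2 + m + 1)^2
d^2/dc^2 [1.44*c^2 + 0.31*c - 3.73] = 2.88000000000000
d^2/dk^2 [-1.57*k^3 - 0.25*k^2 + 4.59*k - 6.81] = -9.42*k - 0.5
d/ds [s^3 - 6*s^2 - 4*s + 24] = 3*s^2 - 12*s - 4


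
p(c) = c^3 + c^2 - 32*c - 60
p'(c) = 3*c^2 + 2*c - 32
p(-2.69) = 13.85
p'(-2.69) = -15.67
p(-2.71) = 14.16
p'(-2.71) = -15.39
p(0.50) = -75.62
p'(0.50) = -30.25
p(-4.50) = 13.12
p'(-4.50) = 19.75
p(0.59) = -78.33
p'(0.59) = -29.78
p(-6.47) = -81.94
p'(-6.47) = 80.64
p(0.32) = -70.10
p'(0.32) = -31.05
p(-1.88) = -2.95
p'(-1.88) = -25.16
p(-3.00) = 18.00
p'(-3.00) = -11.00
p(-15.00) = -2730.00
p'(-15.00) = 613.00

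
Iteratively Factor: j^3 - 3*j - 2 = (j - 2)*(j^2 + 2*j + 1) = (j - 2)*(j + 1)*(j + 1)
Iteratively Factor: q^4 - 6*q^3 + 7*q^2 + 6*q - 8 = (q - 4)*(q^3 - 2*q^2 - q + 2) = (q - 4)*(q - 2)*(q^2 - 1) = (q - 4)*(q - 2)*(q - 1)*(q + 1)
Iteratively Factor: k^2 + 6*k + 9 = (k + 3)*(k + 3)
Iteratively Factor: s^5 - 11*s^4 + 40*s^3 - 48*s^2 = (s)*(s^4 - 11*s^3 + 40*s^2 - 48*s) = s*(s - 4)*(s^3 - 7*s^2 + 12*s) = s*(s - 4)^2*(s^2 - 3*s) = s^2*(s - 4)^2*(s - 3)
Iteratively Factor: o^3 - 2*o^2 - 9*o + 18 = (o - 3)*(o^2 + o - 6) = (o - 3)*(o - 2)*(o + 3)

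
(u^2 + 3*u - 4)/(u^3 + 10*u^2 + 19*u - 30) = (u + 4)/(u^2 + 11*u + 30)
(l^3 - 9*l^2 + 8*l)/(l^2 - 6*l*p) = (l^2 - 9*l + 8)/(l - 6*p)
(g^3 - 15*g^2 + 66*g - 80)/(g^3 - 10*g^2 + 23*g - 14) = (g^2 - 13*g + 40)/(g^2 - 8*g + 7)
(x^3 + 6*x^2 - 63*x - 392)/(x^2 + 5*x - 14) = (x^2 - x - 56)/(x - 2)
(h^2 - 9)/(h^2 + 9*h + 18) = (h - 3)/(h + 6)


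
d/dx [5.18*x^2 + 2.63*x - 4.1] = 10.36*x + 2.63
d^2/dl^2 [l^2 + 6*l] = 2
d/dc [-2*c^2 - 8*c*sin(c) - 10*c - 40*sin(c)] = -8*c*cos(c) - 4*c - 8*sin(c) - 40*cos(c) - 10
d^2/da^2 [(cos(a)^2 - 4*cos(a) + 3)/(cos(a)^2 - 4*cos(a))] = 3*(-(1 - cos(2*a))^2 - 15*cos(a) - 9*cos(2*a) + 3*cos(3*a) + 27)/((cos(a) - 4)^3*cos(a)^3)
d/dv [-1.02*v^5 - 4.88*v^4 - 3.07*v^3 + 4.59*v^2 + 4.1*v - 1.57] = -5.1*v^4 - 19.52*v^3 - 9.21*v^2 + 9.18*v + 4.1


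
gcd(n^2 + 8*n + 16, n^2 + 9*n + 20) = n + 4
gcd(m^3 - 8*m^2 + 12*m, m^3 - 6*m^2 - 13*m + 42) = m - 2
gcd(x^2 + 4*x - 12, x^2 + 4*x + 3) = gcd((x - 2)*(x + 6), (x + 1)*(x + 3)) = 1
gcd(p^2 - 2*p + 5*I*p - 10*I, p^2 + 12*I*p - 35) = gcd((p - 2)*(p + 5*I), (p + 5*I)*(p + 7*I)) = p + 5*I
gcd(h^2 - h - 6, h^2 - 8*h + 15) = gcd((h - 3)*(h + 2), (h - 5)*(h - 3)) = h - 3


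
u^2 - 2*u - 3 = (u - 3)*(u + 1)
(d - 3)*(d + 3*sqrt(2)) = d^2 - 3*d + 3*sqrt(2)*d - 9*sqrt(2)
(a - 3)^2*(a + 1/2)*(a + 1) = a^4 - 9*a^3/2 + a^2/2 + 21*a/2 + 9/2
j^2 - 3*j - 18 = (j - 6)*(j + 3)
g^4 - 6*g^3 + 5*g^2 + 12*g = g*(g - 4)*(g - 3)*(g + 1)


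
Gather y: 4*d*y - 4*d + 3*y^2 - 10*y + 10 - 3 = -4*d + 3*y^2 + y*(4*d - 10) + 7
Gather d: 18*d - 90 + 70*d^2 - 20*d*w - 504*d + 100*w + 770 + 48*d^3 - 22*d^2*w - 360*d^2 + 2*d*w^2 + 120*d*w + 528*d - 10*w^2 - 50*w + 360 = 48*d^3 + d^2*(-22*w - 290) + d*(2*w^2 + 100*w + 42) - 10*w^2 + 50*w + 1040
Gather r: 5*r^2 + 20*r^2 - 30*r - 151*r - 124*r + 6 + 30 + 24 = 25*r^2 - 305*r + 60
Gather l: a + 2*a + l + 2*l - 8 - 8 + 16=3*a + 3*l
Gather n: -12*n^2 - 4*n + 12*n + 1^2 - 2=-12*n^2 + 8*n - 1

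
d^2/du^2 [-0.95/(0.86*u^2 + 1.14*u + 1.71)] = (1.40524*u^2 + 1.86276*u - 0.95*(1.72*u + 1.14)*(3.44*u + 2.28) + 2.79414)/(0.86*u^2 + 1.14*u + 1.71)^3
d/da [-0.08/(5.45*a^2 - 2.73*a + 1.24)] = (0.872*a - 0.2184)/(5.45*a^2 - 2.73*a + 1.24)^2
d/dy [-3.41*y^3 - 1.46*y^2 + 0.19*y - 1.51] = -10.23*y^2 - 2.92*y + 0.19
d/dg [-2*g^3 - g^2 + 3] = 2*g*(-3*g - 1)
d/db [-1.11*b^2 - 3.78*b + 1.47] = -2.22*b - 3.78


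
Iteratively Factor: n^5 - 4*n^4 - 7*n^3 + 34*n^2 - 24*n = (n - 1)*(n^4 - 3*n^3 - 10*n^2 + 24*n) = (n - 1)*(n + 3)*(n^3 - 6*n^2 + 8*n) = (n - 4)*(n - 1)*(n + 3)*(n^2 - 2*n) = (n - 4)*(n - 2)*(n - 1)*(n + 3)*(n)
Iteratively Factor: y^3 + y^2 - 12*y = (y + 4)*(y^2 - 3*y) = y*(y + 4)*(y - 3)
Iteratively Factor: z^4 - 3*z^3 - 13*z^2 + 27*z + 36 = (z + 3)*(z^3 - 6*z^2 + 5*z + 12) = (z - 3)*(z + 3)*(z^2 - 3*z - 4) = (z - 3)*(z + 1)*(z + 3)*(z - 4)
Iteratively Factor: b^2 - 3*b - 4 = (b - 4)*(b + 1)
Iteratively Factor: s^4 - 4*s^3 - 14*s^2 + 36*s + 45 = (s + 3)*(s^3 - 7*s^2 + 7*s + 15) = (s - 5)*(s + 3)*(s^2 - 2*s - 3) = (s - 5)*(s + 1)*(s + 3)*(s - 3)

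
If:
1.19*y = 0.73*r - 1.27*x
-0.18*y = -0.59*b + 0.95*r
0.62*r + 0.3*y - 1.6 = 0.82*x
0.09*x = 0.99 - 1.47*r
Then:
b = 1.60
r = 0.73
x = -0.89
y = 1.40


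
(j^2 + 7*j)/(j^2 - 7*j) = (j + 7)/(j - 7)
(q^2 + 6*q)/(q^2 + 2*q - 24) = q/(q - 4)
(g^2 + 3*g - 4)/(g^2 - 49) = (g^2 + 3*g - 4)/(g^2 - 49)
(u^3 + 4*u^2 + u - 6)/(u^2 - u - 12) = (u^2 + u - 2)/(u - 4)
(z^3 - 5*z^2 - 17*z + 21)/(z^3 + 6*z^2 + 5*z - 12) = (z - 7)/(z + 4)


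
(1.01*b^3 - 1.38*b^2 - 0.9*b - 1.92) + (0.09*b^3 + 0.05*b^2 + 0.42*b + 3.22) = 1.1*b^3 - 1.33*b^2 - 0.48*b + 1.3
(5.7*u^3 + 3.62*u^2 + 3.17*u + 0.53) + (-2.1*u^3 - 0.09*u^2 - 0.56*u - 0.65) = 3.6*u^3 + 3.53*u^2 + 2.61*u - 0.12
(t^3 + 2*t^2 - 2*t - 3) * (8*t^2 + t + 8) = 8*t^5 + 17*t^4 - 6*t^3 - 10*t^2 - 19*t - 24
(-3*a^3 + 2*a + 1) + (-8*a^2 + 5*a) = -3*a^3 - 8*a^2 + 7*a + 1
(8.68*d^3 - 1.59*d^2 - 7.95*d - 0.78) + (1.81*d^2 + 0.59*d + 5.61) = 8.68*d^3 + 0.22*d^2 - 7.36*d + 4.83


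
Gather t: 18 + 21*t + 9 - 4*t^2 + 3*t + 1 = -4*t^2 + 24*t + 28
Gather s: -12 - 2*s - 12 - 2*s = -4*s - 24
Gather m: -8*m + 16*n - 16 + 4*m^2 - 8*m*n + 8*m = 4*m^2 - 8*m*n + 16*n - 16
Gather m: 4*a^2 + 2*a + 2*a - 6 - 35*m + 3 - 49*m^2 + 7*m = 4*a^2 + 4*a - 49*m^2 - 28*m - 3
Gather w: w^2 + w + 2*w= w^2 + 3*w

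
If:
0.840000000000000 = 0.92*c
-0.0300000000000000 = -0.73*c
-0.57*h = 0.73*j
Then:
No Solution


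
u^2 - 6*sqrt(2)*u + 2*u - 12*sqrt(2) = (u + 2)*(u - 6*sqrt(2))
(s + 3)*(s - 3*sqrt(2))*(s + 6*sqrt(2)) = s^3 + 3*s^2 + 3*sqrt(2)*s^2 - 36*s + 9*sqrt(2)*s - 108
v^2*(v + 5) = v^3 + 5*v^2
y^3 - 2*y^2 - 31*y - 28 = (y - 7)*(y + 1)*(y + 4)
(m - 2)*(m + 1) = m^2 - m - 2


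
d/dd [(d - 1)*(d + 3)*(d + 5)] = 3*d^2 + 14*d + 7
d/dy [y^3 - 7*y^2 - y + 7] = 3*y^2 - 14*y - 1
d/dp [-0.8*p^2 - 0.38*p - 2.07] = -1.6*p - 0.38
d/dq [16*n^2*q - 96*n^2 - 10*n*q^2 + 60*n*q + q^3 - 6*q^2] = 16*n^2 - 20*n*q + 60*n + 3*q^2 - 12*q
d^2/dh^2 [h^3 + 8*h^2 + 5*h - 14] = 6*h + 16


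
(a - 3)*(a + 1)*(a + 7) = a^3 + 5*a^2 - 17*a - 21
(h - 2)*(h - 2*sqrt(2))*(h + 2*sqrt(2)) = h^3 - 2*h^2 - 8*h + 16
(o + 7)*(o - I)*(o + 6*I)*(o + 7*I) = o^4 + 7*o^3 + 12*I*o^3 - 29*o^2 + 84*I*o^2 - 203*o + 42*I*o + 294*I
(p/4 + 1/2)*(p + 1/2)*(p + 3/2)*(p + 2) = p^4/4 + 3*p^3/2 + 51*p^2/16 + 11*p/4 + 3/4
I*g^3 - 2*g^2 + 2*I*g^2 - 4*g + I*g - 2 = (g + 1)*(g + 2*I)*(I*g + I)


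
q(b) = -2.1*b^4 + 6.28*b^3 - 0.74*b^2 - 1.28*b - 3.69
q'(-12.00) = 17244.64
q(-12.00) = -54492.33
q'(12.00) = -11821.28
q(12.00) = -32819.37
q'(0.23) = -0.73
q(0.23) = -3.95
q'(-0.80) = 16.26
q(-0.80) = -7.22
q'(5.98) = -1132.72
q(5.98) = -1380.34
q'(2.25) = -4.91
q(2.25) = 7.40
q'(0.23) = -0.73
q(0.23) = -3.95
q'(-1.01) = 28.09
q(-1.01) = -11.81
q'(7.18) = -2149.89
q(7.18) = -3307.58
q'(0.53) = 1.98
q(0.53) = -3.81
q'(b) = -8.4*b^3 + 18.84*b^2 - 1.48*b - 1.28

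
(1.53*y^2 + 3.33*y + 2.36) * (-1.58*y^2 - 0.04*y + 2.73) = -2.4174*y^4 - 5.3226*y^3 + 0.3149*y^2 + 8.9965*y + 6.4428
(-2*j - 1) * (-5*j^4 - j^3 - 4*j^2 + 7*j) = 10*j^5 + 7*j^4 + 9*j^3 - 10*j^2 - 7*j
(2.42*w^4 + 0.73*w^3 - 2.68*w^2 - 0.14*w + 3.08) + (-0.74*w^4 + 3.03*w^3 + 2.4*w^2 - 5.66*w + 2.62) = 1.68*w^4 + 3.76*w^3 - 0.28*w^2 - 5.8*w + 5.7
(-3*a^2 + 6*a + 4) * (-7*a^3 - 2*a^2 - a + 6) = 21*a^5 - 36*a^4 - 37*a^3 - 32*a^2 + 32*a + 24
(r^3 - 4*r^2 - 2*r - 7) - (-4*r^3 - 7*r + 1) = 5*r^3 - 4*r^2 + 5*r - 8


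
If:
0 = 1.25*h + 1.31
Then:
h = -1.05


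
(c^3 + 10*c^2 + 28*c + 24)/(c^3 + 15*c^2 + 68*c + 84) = (c + 2)/(c + 7)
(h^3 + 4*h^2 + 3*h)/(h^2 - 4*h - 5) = h*(h + 3)/(h - 5)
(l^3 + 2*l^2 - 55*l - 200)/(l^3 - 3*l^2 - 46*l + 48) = (l^2 + 10*l + 25)/(l^2 + 5*l - 6)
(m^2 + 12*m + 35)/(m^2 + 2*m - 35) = (m + 5)/(m - 5)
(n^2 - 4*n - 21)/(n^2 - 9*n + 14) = (n + 3)/(n - 2)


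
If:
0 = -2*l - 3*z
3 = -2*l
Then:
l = -3/2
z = 1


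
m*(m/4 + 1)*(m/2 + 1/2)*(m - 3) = m^4/8 + m^3/4 - 11*m^2/8 - 3*m/2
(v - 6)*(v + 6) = v^2 - 36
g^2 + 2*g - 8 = (g - 2)*(g + 4)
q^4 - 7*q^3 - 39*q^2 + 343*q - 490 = (q - 7)*(q - 5)*(q - 2)*(q + 7)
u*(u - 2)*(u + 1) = u^3 - u^2 - 2*u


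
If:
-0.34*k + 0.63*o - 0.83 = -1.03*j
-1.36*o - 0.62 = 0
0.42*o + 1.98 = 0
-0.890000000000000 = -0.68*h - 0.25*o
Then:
No Solution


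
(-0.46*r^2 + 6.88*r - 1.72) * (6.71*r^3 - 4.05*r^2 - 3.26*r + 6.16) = -3.0866*r^5 + 48.0278*r^4 - 37.9056*r^3 - 18.2964*r^2 + 47.988*r - 10.5952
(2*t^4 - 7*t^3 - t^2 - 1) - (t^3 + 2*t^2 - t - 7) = 2*t^4 - 8*t^3 - 3*t^2 + t + 6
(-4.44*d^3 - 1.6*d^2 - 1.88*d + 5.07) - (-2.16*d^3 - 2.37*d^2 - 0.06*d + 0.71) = -2.28*d^3 + 0.77*d^2 - 1.82*d + 4.36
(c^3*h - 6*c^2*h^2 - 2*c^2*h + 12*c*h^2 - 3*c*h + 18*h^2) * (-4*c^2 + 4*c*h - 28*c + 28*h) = -4*c^5*h + 28*c^4*h^2 - 20*c^4*h - 24*c^3*h^3 + 140*c^3*h^2 + 68*c^3*h - 120*c^2*h^3 - 476*c^2*h^2 + 84*c^2*h + 408*c*h^3 - 588*c*h^2 + 504*h^3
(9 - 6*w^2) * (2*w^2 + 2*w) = -12*w^4 - 12*w^3 + 18*w^2 + 18*w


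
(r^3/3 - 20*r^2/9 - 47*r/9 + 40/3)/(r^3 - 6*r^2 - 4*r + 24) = (3*r^3 - 20*r^2 - 47*r + 120)/(9*(r^3 - 6*r^2 - 4*r + 24))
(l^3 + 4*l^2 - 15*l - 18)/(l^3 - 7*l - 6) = (l + 6)/(l + 2)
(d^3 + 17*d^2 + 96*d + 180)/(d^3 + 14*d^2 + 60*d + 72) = (d + 5)/(d + 2)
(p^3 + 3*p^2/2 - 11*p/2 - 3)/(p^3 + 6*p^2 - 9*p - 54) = (p^2 - 3*p/2 - 1)/(p^2 + 3*p - 18)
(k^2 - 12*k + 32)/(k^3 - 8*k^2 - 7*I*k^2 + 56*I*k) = (k - 4)/(k*(k - 7*I))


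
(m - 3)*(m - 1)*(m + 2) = m^3 - 2*m^2 - 5*m + 6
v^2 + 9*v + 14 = (v + 2)*(v + 7)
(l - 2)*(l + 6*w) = l^2 + 6*l*w - 2*l - 12*w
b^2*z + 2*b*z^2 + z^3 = z*(b + z)^2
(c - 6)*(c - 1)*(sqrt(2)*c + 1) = sqrt(2)*c^3 - 7*sqrt(2)*c^2 + c^2 - 7*c + 6*sqrt(2)*c + 6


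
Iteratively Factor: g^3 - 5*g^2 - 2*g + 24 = (g - 4)*(g^2 - g - 6) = (g - 4)*(g + 2)*(g - 3)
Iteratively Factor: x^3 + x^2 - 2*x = (x - 1)*(x^2 + 2*x) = x*(x - 1)*(x + 2)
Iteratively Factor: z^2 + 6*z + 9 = (z + 3)*(z + 3)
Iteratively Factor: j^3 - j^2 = (j)*(j^2 - j) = j^2*(j - 1)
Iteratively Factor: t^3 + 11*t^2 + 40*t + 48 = (t + 4)*(t^2 + 7*t + 12) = (t + 4)^2*(t + 3)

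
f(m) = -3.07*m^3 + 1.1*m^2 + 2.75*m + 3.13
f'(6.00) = -315.61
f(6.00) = -603.89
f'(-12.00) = -1349.89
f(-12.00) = 5433.49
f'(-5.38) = -275.66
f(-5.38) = 498.24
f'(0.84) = -1.90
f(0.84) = 4.40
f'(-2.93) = -82.76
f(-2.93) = 81.74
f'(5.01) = -217.40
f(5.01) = -341.54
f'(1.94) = -27.64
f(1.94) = -9.81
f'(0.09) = 2.87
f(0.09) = 3.38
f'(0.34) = 2.43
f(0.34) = 4.07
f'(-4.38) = -183.57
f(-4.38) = 270.15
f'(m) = -9.21*m^2 + 2.2*m + 2.75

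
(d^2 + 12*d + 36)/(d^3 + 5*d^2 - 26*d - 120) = (d + 6)/(d^2 - d - 20)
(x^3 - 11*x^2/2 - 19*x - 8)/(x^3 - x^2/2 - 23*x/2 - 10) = (-2*x^3 + 11*x^2 + 38*x + 16)/(-2*x^3 + x^2 + 23*x + 20)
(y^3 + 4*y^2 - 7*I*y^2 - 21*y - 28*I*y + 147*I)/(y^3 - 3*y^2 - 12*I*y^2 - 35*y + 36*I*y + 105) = (y + 7)/(y - 5*I)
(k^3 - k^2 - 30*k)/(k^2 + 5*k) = k - 6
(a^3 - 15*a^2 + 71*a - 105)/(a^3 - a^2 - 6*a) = (a^2 - 12*a + 35)/(a*(a + 2))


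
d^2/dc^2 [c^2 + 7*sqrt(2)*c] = 2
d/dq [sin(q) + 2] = cos(q)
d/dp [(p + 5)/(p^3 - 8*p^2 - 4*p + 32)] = (p^3 - 8*p^2 - 4*p + (p + 5)*(-3*p^2 + 16*p + 4) + 32)/(p^3 - 8*p^2 - 4*p + 32)^2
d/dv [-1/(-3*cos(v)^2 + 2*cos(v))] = 2*(-sin(v)/cos(v)^2 + 3*tan(v))/(3*cos(v) - 2)^2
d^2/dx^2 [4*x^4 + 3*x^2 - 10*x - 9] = 48*x^2 + 6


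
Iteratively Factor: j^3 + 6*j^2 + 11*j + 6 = (j + 1)*(j^2 + 5*j + 6) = (j + 1)*(j + 2)*(j + 3)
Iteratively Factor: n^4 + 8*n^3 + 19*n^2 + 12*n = (n + 3)*(n^3 + 5*n^2 + 4*n) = n*(n + 3)*(n^2 + 5*n + 4) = n*(n + 1)*(n + 3)*(n + 4)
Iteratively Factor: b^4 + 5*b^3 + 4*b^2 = (b + 1)*(b^3 + 4*b^2) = b*(b + 1)*(b^2 + 4*b) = b*(b + 1)*(b + 4)*(b)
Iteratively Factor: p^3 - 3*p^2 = (p)*(p^2 - 3*p) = p*(p - 3)*(p)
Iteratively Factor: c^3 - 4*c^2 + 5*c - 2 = (c - 1)*(c^2 - 3*c + 2) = (c - 2)*(c - 1)*(c - 1)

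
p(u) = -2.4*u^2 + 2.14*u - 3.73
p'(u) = 2.14 - 4.8*u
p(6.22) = -83.27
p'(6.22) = -27.72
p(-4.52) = -62.44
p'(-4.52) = 23.84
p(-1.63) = -13.59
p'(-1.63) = 9.96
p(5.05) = -54.13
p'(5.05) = -22.10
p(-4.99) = -74.17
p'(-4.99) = 26.09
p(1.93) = -8.54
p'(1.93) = -7.12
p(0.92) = -3.79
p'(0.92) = -2.28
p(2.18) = -10.47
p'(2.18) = -8.32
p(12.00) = -323.65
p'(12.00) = -55.46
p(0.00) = -3.73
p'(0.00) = 2.14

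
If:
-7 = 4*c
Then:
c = -7/4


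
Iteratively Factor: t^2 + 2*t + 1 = (t + 1)*(t + 1)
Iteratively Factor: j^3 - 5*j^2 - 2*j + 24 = (j - 3)*(j^2 - 2*j - 8) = (j - 4)*(j - 3)*(j + 2)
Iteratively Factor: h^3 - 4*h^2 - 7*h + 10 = (h + 2)*(h^2 - 6*h + 5) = (h - 5)*(h + 2)*(h - 1)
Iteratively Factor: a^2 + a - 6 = (a + 3)*(a - 2)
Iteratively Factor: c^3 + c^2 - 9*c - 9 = (c + 3)*(c^2 - 2*c - 3) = (c - 3)*(c + 3)*(c + 1)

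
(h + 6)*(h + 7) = h^2 + 13*h + 42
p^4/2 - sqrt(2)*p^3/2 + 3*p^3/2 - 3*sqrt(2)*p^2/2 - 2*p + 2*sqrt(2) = (p/2 + 1)*(p - 1)*(p + 2)*(p - sqrt(2))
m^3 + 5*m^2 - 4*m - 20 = (m - 2)*(m + 2)*(m + 5)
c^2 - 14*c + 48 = (c - 8)*(c - 6)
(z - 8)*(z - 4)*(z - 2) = z^3 - 14*z^2 + 56*z - 64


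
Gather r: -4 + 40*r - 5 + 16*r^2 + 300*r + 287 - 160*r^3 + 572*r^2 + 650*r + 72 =-160*r^3 + 588*r^2 + 990*r + 350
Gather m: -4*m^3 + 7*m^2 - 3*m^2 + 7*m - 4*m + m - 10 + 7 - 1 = -4*m^3 + 4*m^2 + 4*m - 4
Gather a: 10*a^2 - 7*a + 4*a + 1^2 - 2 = 10*a^2 - 3*a - 1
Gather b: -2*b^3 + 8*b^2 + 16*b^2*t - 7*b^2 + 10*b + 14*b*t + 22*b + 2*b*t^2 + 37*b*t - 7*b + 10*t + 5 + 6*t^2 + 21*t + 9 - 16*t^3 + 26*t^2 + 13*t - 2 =-2*b^3 + b^2*(16*t + 1) + b*(2*t^2 + 51*t + 25) - 16*t^3 + 32*t^2 + 44*t + 12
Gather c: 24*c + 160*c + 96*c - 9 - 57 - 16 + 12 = 280*c - 70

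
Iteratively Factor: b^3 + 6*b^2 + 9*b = (b + 3)*(b^2 + 3*b) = (b + 3)^2*(b)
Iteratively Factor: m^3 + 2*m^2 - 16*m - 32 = (m + 2)*(m^2 - 16) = (m + 2)*(m + 4)*(m - 4)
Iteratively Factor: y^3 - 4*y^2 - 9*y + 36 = (y + 3)*(y^2 - 7*y + 12) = (y - 3)*(y + 3)*(y - 4)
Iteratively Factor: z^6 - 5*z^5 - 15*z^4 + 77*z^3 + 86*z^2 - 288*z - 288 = (z - 3)*(z^5 - 2*z^4 - 21*z^3 + 14*z^2 + 128*z + 96) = (z - 3)*(z + 2)*(z^4 - 4*z^3 - 13*z^2 + 40*z + 48) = (z - 3)*(z + 2)*(z + 3)*(z^3 - 7*z^2 + 8*z + 16) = (z - 3)*(z + 1)*(z + 2)*(z + 3)*(z^2 - 8*z + 16) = (z - 4)*(z - 3)*(z + 1)*(z + 2)*(z + 3)*(z - 4)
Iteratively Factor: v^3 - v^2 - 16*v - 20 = (v - 5)*(v^2 + 4*v + 4) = (v - 5)*(v + 2)*(v + 2)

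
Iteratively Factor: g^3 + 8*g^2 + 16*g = (g + 4)*(g^2 + 4*g) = g*(g + 4)*(g + 4)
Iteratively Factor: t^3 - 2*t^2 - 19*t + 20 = (t + 4)*(t^2 - 6*t + 5) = (t - 1)*(t + 4)*(t - 5)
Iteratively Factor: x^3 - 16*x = (x)*(x^2 - 16) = x*(x - 4)*(x + 4)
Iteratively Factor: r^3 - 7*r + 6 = (r + 3)*(r^2 - 3*r + 2) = (r - 2)*(r + 3)*(r - 1)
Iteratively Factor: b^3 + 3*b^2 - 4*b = (b - 1)*(b^2 + 4*b) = b*(b - 1)*(b + 4)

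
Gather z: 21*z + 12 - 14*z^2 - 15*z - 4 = -14*z^2 + 6*z + 8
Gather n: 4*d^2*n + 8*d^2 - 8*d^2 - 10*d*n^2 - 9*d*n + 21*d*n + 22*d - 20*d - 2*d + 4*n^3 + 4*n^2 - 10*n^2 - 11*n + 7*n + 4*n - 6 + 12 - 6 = 4*n^3 + n^2*(-10*d - 6) + n*(4*d^2 + 12*d)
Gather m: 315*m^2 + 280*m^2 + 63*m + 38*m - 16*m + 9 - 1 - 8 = 595*m^2 + 85*m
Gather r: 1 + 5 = 6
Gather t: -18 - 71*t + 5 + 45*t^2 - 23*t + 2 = 45*t^2 - 94*t - 11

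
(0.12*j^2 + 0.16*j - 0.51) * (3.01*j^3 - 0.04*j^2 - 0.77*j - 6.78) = 0.3612*j^5 + 0.4768*j^4 - 1.6339*j^3 - 0.9164*j^2 - 0.6921*j + 3.4578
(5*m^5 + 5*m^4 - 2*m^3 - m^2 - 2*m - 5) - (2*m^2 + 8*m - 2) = 5*m^5 + 5*m^4 - 2*m^3 - 3*m^2 - 10*m - 3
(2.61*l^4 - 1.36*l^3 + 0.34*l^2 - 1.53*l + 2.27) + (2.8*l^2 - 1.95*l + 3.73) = 2.61*l^4 - 1.36*l^3 + 3.14*l^2 - 3.48*l + 6.0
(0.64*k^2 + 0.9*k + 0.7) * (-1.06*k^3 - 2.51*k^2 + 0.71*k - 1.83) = -0.6784*k^5 - 2.5604*k^4 - 2.5466*k^3 - 2.2892*k^2 - 1.15*k - 1.281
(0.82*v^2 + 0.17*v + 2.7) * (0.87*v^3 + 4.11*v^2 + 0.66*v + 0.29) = 0.7134*v^5 + 3.5181*v^4 + 3.5889*v^3 + 11.447*v^2 + 1.8313*v + 0.783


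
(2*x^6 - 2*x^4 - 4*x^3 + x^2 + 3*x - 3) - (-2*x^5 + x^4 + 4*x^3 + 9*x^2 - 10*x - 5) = 2*x^6 + 2*x^5 - 3*x^4 - 8*x^3 - 8*x^2 + 13*x + 2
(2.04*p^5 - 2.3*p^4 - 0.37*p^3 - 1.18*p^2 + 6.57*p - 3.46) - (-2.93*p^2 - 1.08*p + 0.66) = 2.04*p^5 - 2.3*p^4 - 0.37*p^3 + 1.75*p^2 + 7.65*p - 4.12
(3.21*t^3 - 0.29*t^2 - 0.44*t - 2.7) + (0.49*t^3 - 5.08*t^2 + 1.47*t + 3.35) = 3.7*t^3 - 5.37*t^2 + 1.03*t + 0.65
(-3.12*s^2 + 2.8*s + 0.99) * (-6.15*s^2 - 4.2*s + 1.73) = 19.188*s^4 - 4.116*s^3 - 23.2461*s^2 + 0.685999999999999*s + 1.7127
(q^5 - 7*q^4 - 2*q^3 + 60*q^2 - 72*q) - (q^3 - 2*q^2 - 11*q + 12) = q^5 - 7*q^4 - 3*q^3 + 62*q^2 - 61*q - 12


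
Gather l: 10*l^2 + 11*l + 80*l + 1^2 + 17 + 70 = 10*l^2 + 91*l + 88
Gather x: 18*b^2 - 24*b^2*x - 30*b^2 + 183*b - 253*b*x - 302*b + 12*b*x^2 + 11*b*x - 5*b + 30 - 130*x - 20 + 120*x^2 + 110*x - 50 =-12*b^2 - 124*b + x^2*(12*b + 120) + x*(-24*b^2 - 242*b - 20) - 40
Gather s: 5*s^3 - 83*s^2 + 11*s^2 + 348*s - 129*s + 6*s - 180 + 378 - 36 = 5*s^3 - 72*s^2 + 225*s + 162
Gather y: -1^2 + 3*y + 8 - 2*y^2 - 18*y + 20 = -2*y^2 - 15*y + 27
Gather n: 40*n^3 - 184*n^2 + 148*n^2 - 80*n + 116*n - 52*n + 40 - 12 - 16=40*n^3 - 36*n^2 - 16*n + 12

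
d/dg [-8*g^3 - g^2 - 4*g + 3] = -24*g^2 - 2*g - 4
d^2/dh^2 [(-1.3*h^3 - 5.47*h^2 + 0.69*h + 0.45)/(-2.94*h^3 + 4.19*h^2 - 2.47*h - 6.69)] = (2.8421709430404e-14*h^7 + 126.589344*h^6 - 92.4265440000004*h^5 - 540.838872*h^4 - 1229.76906*h^3 + 1144.71792*h^2 + 314.097156*h + 481.716468)/(25.412184*h^9 - 108.650052*h^8 + 218.893878*h^7 - 82.644659*h^6 - 310.567965*h^5 + 567.151266*h^4 - 5.60287700000003*h^3 - 440.139114*h^2 + 331.642701*h + 299.418309)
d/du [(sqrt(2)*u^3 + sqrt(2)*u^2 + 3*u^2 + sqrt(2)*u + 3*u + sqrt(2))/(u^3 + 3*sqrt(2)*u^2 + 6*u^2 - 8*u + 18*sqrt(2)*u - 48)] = (3*u^4 + 5*sqrt(2)*u^4 - 18*sqrt(2)*u^3 + 66*u^3 - 116*sqrt(2)*u^2 - 12*u^2 - 300*u - 108*sqrt(2)*u - 180 - 40*sqrt(2))/(u^6 + 6*sqrt(2)*u^5 + 12*u^5 + 38*u^4 + 72*sqrt(2)*u^4 + 24*u^3 + 168*sqrt(2)*u^3 - 576*sqrt(2)*u^2 + 136*u^2 - 1728*sqrt(2)*u + 768*u + 2304)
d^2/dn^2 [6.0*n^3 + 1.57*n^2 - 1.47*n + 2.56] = 36.0*n + 3.14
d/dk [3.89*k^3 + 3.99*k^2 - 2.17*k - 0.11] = 11.67*k^2 + 7.98*k - 2.17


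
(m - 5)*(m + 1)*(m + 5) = m^3 + m^2 - 25*m - 25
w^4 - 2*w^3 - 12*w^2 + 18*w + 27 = (w - 3)^2*(w + 1)*(w + 3)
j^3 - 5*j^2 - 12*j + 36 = (j - 6)*(j - 2)*(j + 3)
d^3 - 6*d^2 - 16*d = d*(d - 8)*(d + 2)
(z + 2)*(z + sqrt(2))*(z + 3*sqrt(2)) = z^3 + 2*z^2 + 4*sqrt(2)*z^2 + 6*z + 8*sqrt(2)*z + 12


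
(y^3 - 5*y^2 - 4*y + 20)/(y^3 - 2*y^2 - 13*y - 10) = (y - 2)/(y + 1)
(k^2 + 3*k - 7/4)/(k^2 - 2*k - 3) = (-k^2 - 3*k + 7/4)/(-k^2 + 2*k + 3)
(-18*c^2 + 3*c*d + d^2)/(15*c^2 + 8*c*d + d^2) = (-18*c^2 + 3*c*d + d^2)/(15*c^2 + 8*c*d + d^2)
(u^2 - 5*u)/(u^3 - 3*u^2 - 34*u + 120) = u/(u^2 + 2*u - 24)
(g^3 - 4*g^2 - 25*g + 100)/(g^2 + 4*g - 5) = (g^2 - 9*g + 20)/(g - 1)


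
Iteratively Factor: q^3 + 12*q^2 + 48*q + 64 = (q + 4)*(q^2 + 8*q + 16) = (q + 4)^2*(q + 4)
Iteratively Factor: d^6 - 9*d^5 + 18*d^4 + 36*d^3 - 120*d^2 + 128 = (d + 1)*(d^5 - 10*d^4 + 28*d^3 + 8*d^2 - 128*d + 128) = (d - 2)*(d + 1)*(d^4 - 8*d^3 + 12*d^2 + 32*d - 64) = (d - 2)^2*(d + 1)*(d^3 - 6*d^2 + 32) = (d - 4)*(d - 2)^2*(d + 1)*(d^2 - 2*d - 8) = (d - 4)^2*(d - 2)^2*(d + 1)*(d + 2)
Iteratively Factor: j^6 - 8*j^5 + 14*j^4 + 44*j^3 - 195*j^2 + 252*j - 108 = (j - 2)*(j^5 - 6*j^4 + 2*j^3 + 48*j^2 - 99*j + 54) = (j - 3)*(j - 2)*(j^4 - 3*j^3 - 7*j^2 + 27*j - 18) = (j - 3)*(j - 2)^2*(j^3 - j^2 - 9*j + 9) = (j - 3)*(j - 2)^2*(j - 1)*(j^2 - 9) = (j - 3)^2*(j - 2)^2*(j - 1)*(j + 3)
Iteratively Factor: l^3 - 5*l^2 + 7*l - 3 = (l - 1)*(l^2 - 4*l + 3) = (l - 1)^2*(l - 3)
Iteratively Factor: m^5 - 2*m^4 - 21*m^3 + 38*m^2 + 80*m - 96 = (m - 4)*(m^4 + 2*m^3 - 13*m^2 - 14*m + 24) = (m - 4)*(m - 3)*(m^3 + 5*m^2 + 2*m - 8) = (m - 4)*(m - 3)*(m + 2)*(m^2 + 3*m - 4) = (m - 4)*(m - 3)*(m + 2)*(m + 4)*(m - 1)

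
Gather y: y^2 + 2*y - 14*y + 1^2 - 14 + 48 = y^2 - 12*y + 35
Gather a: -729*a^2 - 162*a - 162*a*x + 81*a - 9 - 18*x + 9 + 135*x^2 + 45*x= -729*a^2 + a*(-162*x - 81) + 135*x^2 + 27*x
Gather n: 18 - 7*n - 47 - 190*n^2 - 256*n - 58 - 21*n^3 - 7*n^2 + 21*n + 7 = -21*n^3 - 197*n^2 - 242*n - 80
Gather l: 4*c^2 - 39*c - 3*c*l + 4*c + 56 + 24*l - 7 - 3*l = 4*c^2 - 35*c + l*(21 - 3*c) + 49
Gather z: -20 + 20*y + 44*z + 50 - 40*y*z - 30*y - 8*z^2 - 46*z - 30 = -10*y - 8*z^2 + z*(-40*y - 2)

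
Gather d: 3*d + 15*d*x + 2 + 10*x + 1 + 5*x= d*(15*x + 3) + 15*x + 3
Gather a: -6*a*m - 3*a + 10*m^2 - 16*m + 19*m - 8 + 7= a*(-6*m - 3) + 10*m^2 + 3*m - 1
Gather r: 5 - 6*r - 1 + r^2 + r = r^2 - 5*r + 4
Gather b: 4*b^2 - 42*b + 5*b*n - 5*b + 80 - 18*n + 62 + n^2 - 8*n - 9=4*b^2 + b*(5*n - 47) + n^2 - 26*n + 133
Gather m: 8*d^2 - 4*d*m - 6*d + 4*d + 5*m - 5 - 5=8*d^2 - 2*d + m*(5 - 4*d) - 10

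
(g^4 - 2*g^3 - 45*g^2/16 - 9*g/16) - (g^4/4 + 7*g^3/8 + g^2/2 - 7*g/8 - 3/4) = 3*g^4/4 - 23*g^3/8 - 53*g^2/16 + 5*g/16 + 3/4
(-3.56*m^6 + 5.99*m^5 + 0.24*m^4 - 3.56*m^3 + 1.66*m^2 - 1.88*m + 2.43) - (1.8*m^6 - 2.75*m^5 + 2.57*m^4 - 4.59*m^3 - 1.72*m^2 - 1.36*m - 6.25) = -5.36*m^6 + 8.74*m^5 - 2.33*m^4 + 1.03*m^3 + 3.38*m^2 - 0.52*m + 8.68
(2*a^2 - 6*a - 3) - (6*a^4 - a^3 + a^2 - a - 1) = -6*a^4 + a^3 + a^2 - 5*a - 2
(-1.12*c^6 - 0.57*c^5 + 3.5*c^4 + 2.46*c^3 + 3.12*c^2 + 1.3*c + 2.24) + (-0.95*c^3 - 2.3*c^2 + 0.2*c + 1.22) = -1.12*c^6 - 0.57*c^5 + 3.5*c^4 + 1.51*c^3 + 0.82*c^2 + 1.5*c + 3.46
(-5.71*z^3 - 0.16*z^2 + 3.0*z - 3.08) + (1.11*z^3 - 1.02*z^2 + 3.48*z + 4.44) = -4.6*z^3 - 1.18*z^2 + 6.48*z + 1.36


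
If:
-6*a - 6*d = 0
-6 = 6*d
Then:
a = 1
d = -1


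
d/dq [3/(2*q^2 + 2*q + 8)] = 3*(-2*q - 1)/(2*(q^2 + q + 4)^2)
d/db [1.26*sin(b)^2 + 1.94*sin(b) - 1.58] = (2.52*sin(b) + 1.94)*cos(b)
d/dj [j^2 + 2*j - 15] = 2*j + 2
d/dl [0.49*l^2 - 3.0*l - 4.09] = 0.98*l - 3.0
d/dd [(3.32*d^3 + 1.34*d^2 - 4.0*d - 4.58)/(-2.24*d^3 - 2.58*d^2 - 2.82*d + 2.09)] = (-5.564*d^4 - 36.6448*d^3 - 24.06*d^2 - 18.0316*d - 21.2756)/(5.0176*d^6 + 11.5584*d^5 + 19.29*d^4 + 5.188*d^3 - 2.832*d^2 - 11.7876*d + 4.3681)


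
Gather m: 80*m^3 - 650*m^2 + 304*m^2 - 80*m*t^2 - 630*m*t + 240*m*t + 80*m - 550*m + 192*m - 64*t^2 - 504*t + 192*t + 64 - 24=80*m^3 - 346*m^2 + m*(-80*t^2 - 390*t - 278) - 64*t^2 - 312*t + 40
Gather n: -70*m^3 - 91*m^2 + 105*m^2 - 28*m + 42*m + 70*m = -70*m^3 + 14*m^2 + 84*m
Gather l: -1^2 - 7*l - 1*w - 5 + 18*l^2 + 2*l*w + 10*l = 18*l^2 + l*(2*w + 3) - w - 6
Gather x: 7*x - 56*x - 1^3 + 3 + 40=42 - 49*x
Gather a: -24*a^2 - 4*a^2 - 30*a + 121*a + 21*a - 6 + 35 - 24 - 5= -28*a^2 + 112*a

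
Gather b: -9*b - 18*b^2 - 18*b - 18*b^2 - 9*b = -36*b^2 - 36*b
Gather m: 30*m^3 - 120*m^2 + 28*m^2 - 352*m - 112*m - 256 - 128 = 30*m^3 - 92*m^2 - 464*m - 384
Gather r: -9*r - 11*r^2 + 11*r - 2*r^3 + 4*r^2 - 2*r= -2*r^3 - 7*r^2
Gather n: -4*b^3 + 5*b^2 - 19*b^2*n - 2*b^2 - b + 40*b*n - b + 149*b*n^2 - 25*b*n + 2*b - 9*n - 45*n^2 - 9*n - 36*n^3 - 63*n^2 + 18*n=-4*b^3 + 3*b^2 - 36*n^3 + n^2*(149*b - 108) + n*(-19*b^2 + 15*b)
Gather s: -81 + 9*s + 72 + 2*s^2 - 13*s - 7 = 2*s^2 - 4*s - 16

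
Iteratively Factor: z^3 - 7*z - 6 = (z + 1)*(z^2 - z - 6) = (z + 1)*(z + 2)*(z - 3)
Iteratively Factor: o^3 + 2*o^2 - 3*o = (o - 1)*(o^2 + 3*o) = o*(o - 1)*(o + 3)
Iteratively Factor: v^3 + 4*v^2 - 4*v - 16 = (v - 2)*(v^2 + 6*v + 8) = (v - 2)*(v + 4)*(v + 2)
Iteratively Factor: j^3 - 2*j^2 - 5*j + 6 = (j - 3)*(j^2 + j - 2) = (j - 3)*(j - 1)*(j + 2)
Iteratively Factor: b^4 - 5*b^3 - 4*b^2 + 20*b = (b - 5)*(b^3 - 4*b) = (b - 5)*(b - 2)*(b^2 + 2*b) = (b - 5)*(b - 2)*(b + 2)*(b)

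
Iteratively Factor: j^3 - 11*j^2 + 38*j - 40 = (j - 2)*(j^2 - 9*j + 20) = (j - 5)*(j - 2)*(j - 4)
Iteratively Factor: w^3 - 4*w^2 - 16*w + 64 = (w + 4)*(w^2 - 8*w + 16) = (w - 4)*(w + 4)*(w - 4)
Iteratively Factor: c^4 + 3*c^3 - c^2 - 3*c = (c)*(c^3 + 3*c^2 - c - 3) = c*(c + 1)*(c^2 + 2*c - 3) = c*(c + 1)*(c + 3)*(c - 1)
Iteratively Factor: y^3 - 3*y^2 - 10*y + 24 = (y + 3)*(y^2 - 6*y + 8) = (y - 4)*(y + 3)*(y - 2)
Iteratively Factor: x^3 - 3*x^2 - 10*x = (x)*(x^2 - 3*x - 10) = x*(x + 2)*(x - 5)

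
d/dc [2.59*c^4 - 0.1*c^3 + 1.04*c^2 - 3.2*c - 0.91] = 10.36*c^3 - 0.3*c^2 + 2.08*c - 3.2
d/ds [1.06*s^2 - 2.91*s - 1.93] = 2.12*s - 2.91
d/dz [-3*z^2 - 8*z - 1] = -6*z - 8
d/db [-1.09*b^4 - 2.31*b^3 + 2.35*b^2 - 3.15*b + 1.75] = -4.36*b^3 - 6.93*b^2 + 4.7*b - 3.15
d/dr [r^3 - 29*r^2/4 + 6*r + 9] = 3*r^2 - 29*r/2 + 6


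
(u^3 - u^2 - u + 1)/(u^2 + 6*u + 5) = (u^2 - 2*u + 1)/(u + 5)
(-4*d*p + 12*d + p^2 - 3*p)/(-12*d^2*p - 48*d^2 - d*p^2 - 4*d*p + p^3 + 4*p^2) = (p - 3)/(3*d*p + 12*d + p^2 + 4*p)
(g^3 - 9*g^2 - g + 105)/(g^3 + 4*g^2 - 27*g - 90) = (g - 7)/(g + 6)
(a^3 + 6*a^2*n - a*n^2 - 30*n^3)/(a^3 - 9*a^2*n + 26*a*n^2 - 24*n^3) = (a^2 + 8*a*n + 15*n^2)/(a^2 - 7*a*n + 12*n^2)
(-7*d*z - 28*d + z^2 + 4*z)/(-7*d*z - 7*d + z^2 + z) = (z + 4)/(z + 1)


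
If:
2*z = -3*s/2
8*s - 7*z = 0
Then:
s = 0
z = 0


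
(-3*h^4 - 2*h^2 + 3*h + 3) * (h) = -3*h^5 - 2*h^3 + 3*h^2 + 3*h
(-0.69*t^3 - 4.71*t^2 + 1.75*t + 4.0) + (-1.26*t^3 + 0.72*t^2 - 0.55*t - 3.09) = -1.95*t^3 - 3.99*t^2 + 1.2*t + 0.91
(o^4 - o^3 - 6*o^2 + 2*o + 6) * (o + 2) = o^5 + o^4 - 8*o^3 - 10*o^2 + 10*o + 12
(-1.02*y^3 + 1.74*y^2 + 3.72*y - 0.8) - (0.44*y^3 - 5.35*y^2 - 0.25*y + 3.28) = -1.46*y^3 + 7.09*y^2 + 3.97*y - 4.08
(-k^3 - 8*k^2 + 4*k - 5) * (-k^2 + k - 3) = k^5 + 7*k^4 - 9*k^3 + 33*k^2 - 17*k + 15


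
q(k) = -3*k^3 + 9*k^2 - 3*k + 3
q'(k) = -9*k^2 + 18*k - 3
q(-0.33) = 5.08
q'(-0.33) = -9.92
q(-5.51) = 794.62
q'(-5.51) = -375.42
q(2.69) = 1.66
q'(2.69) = -19.70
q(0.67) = 4.13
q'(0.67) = 5.02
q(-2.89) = 159.25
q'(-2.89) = -130.19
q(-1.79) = 54.41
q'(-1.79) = -64.06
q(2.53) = 4.44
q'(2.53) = -15.07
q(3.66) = -34.50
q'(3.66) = -57.68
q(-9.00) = 2946.00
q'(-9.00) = -894.00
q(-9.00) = 2946.00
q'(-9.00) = -894.00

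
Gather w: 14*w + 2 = 14*w + 2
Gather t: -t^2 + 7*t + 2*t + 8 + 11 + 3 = -t^2 + 9*t + 22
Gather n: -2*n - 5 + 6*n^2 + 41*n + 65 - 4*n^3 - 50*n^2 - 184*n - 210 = -4*n^3 - 44*n^2 - 145*n - 150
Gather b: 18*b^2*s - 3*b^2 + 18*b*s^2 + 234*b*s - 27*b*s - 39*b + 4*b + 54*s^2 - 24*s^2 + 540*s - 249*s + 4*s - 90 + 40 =b^2*(18*s - 3) + b*(18*s^2 + 207*s - 35) + 30*s^2 + 295*s - 50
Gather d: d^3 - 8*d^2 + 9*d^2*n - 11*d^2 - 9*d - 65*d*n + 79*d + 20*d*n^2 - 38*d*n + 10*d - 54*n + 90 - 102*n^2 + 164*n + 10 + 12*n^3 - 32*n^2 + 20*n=d^3 + d^2*(9*n - 19) + d*(20*n^2 - 103*n + 80) + 12*n^3 - 134*n^2 + 130*n + 100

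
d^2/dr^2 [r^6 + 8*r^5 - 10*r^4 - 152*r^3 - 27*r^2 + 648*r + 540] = 30*r^4 + 160*r^3 - 120*r^2 - 912*r - 54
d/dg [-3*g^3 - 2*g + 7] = -9*g^2 - 2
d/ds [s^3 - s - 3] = 3*s^2 - 1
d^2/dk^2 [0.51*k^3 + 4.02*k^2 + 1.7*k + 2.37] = 3.06*k + 8.04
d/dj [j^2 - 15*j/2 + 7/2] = 2*j - 15/2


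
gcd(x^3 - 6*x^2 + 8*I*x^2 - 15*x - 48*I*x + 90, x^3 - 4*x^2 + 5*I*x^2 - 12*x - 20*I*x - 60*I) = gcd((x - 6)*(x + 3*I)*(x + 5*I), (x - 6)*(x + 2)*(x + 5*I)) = x^2 + x*(-6 + 5*I) - 30*I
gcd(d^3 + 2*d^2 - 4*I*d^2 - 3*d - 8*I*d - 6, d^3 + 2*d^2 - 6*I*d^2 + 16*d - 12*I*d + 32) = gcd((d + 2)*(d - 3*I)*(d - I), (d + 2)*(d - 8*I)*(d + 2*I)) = d + 2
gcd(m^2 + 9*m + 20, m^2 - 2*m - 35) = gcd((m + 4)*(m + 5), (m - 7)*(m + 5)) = m + 5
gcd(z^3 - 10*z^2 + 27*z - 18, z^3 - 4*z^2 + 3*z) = z^2 - 4*z + 3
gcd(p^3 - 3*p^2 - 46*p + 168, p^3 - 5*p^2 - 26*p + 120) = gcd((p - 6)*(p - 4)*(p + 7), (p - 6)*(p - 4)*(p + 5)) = p^2 - 10*p + 24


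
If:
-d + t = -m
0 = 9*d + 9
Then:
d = -1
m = -t - 1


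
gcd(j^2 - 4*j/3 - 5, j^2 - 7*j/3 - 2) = j - 3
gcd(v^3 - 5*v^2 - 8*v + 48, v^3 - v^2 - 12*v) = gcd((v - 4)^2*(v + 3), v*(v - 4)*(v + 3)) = v^2 - v - 12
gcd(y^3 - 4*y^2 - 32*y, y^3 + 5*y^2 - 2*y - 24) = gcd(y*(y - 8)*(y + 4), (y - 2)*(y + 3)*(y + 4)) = y + 4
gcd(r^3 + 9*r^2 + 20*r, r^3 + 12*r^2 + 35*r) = r^2 + 5*r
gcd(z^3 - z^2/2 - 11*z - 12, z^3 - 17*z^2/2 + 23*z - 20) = z - 4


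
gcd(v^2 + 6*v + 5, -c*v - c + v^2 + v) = v + 1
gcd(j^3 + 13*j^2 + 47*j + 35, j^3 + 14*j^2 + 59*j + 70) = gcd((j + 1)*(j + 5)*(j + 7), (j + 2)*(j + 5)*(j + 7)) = j^2 + 12*j + 35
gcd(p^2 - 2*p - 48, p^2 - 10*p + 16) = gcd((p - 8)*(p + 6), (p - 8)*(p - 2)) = p - 8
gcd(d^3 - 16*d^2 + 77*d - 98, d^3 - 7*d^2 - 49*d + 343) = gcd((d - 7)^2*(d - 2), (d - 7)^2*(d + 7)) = d^2 - 14*d + 49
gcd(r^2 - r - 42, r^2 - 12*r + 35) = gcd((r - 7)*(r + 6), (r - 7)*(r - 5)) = r - 7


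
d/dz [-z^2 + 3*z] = 3 - 2*z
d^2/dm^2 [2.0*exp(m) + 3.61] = 2.0*exp(m)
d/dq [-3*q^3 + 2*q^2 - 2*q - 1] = -9*q^2 + 4*q - 2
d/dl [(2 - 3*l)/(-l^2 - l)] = (-3*l^2 + 4*l + 2)/(l^2*(l^2 + 2*l + 1))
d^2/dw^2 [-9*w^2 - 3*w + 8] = -18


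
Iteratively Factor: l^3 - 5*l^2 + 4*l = (l - 4)*(l^2 - l) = l*(l - 4)*(l - 1)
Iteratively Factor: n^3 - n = (n - 1)*(n^2 + n) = n*(n - 1)*(n + 1)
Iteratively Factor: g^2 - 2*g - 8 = (g - 4)*(g + 2)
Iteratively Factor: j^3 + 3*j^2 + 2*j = (j + 1)*(j^2 + 2*j) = (j + 1)*(j + 2)*(j)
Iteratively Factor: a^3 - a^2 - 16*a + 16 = (a - 4)*(a^2 + 3*a - 4) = (a - 4)*(a + 4)*(a - 1)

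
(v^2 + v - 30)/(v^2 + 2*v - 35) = (v + 6)/(v + 7)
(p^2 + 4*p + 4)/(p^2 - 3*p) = (p^2 + 4*p + 4)/(p*(p - 3))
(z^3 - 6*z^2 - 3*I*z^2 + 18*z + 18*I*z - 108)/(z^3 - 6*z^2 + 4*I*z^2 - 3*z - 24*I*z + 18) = (z - 6*I)/(z + I)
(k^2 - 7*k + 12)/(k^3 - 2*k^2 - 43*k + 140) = (k - 3)/(k^2 + 2*k - 35)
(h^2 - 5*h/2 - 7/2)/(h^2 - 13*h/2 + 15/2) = (2*h^2 - 5*h - 7)/(2*h^2 - 13*h + 15)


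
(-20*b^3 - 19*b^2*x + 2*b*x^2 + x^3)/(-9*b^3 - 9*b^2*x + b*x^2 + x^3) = (-20*b^2 + b*x + x^2)/(-9*b^2 + x^2)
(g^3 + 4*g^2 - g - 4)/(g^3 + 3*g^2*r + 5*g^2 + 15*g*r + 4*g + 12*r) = (g - 1)/(g + 3*r)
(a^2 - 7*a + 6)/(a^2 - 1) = (a - 6)/(a + 1)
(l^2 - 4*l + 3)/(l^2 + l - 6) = (l^2 - 4*l + 3)/(l^2 + l - 6)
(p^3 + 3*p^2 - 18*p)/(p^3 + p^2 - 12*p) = (p + 6)/(p + 4)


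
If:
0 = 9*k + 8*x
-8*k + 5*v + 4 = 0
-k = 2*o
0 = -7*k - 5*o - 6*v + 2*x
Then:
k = 32/109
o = -16/109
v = -36/109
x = -36/109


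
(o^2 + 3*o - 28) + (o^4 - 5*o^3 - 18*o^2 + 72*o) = o^4 - 5*o^3 - 17*o^2 + 75*o - 28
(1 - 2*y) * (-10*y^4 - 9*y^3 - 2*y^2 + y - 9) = 20*y^5 + 8*y^4 - 5*y^3 - 4*y^2 + 19*y - 9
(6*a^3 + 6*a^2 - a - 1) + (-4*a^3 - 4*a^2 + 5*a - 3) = 2*a^3 + 2*a^2 + 4*a - 4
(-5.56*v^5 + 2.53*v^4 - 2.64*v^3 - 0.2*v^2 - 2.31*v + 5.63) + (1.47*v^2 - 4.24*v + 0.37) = -5.56*v^5 + 2.53*v^4 - 2.64*v^3 + 1.27*v^2 - 6.55*v + 6.0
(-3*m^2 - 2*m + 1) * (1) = -3*m^2 - 2*m + 1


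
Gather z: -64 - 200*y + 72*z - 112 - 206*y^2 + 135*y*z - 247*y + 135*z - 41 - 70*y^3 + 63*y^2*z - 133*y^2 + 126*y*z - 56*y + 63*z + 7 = -70*y^3 - 339*y^2 - 503*y + z*(63*y^2 + 261*y + 270) - 210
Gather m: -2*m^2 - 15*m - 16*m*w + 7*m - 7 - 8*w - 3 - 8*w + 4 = -2*m^2 + m*(-16*w - 8) - 16*w - 6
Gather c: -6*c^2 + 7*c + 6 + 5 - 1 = -6*c^2 + 7*c + 10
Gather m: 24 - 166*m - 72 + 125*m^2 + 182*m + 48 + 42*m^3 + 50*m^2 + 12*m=42*m^3 + 175*m^2 + 28*m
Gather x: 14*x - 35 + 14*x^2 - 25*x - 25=14*x^2 - 11*x - 60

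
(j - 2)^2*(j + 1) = j^3 - 3*j^2 + 4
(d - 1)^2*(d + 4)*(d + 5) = d^4 + 7*d^3 + 3*d^2 - 31*d + 20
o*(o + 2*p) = o^2 + 2*o*p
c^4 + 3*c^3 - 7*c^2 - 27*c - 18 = (c - 3)*(c + 1)*(c + 2)*(c + 3)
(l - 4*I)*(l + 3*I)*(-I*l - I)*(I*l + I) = l^4 + 2*l^3 - I*l^3 + 13*l^2 - 2*I*l^2 + 24*l - I*l + 12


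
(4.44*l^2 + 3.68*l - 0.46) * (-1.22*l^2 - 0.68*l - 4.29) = -5.4168*l^4 - 7.5088*l^3 - 20.9888*l^2 - 15.4744*l + 1.9734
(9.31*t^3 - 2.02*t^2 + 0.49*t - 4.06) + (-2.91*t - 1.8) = 9.31*t^3 - 2.02*t^2 - 2.42*t - 5.86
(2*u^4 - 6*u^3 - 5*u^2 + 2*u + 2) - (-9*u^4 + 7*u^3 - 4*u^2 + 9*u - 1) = 11*u^4 - 13*u^3 - u^2 - 7*u + 3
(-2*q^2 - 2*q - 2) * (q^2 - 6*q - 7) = -2*q^4 + 10*q^3 + 24*q^2 + 26*q + 14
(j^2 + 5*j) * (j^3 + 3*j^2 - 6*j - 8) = j^5 + 8*j^4 + 9*j^3 - 38*j^2 - 40*j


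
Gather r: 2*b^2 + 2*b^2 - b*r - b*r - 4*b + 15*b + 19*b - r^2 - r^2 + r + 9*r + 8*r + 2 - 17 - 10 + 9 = 4*b^2 + 30*b - 2*r^2 + r*(18 - 2*b) - 16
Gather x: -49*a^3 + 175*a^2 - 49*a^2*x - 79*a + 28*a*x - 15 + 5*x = -49*a^3 + 175*a^2 - 79*a + x*(-49*a^2 + 28*a + 5) - 15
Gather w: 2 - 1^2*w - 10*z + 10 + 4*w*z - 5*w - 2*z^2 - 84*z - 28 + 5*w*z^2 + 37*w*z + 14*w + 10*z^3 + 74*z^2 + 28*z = w*(5*z^2 + 41*z + 8) + 10*z^3 + 72*z^2 - 66*z - 16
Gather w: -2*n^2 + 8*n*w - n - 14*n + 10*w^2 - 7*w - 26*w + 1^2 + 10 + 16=-2*n^2 - 15*n + 10*w^2 + w*(8*n - 33) + 27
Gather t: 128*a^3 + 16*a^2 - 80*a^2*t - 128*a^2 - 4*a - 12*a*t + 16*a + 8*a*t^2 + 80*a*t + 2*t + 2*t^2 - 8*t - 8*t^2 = 128*a^3 - 112*a^2 + 12*a + t^2*(8*a - 6) + t*(-80*a^2 + 68*a - 6)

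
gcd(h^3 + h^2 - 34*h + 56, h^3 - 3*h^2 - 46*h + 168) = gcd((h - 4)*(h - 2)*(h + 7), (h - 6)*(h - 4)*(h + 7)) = h^2 + 3*h - 28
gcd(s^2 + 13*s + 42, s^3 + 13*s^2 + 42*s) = s^2 + 13*s + 42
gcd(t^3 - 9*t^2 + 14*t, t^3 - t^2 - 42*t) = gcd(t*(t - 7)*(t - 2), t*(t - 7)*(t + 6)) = t^2 - 7*t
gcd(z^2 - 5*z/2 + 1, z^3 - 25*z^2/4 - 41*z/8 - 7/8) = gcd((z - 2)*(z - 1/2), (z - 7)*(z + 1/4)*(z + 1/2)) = 1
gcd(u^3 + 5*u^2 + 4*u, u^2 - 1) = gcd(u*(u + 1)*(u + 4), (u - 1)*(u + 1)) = u + 1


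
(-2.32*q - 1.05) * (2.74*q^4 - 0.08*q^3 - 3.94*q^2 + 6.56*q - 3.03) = -6.3568*q^5 - 2.6914*q^4 + 9.2248*q^3 - 11.0822*q^2 + 0.1416*q + 3.1815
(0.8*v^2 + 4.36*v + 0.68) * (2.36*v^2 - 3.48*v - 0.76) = 1.888*v^4 + 7.5056*v^3 - 14.176*v^2 - 5.68*v - 0.5168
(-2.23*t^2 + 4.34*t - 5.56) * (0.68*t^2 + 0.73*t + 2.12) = -1.5164*t^4 + 1.3233*t^3 - 5.3402*t^2 + 5.142*t - 11.7872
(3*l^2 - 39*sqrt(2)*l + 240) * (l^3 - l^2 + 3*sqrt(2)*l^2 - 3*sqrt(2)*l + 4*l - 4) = 3*l^5 - 30*sqrt(2)*l^4 - 3*l^4 + 18*l^3 + 30*sqrt(2)*l^3 - 18*l^2 + 564*sqrt(2)*l^2 - 564*sqrt(2)*l + 960*l - 960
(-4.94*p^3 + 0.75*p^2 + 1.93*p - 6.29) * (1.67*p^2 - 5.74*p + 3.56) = -8.2498*p^5 + 29.6081*p^4 - 18.6683*p^3 - 18.9125*p^2 + 42.9754*p - 22.3924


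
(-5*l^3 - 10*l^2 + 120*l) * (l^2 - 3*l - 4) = -5*l^5 + 5*l^4 + 170*l^3 - 320*l^2 - 480*l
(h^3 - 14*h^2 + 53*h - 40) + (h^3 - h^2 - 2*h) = 2*h^3 - 15*h^2 + 51*h - 40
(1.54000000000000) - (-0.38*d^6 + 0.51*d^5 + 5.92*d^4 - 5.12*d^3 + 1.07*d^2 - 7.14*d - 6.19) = 0.38*d^6 - 0.51*d^5 - 5.92*d^4 + 5.12*d^3 - 1.07*d^2 + 7.14*d + 7.73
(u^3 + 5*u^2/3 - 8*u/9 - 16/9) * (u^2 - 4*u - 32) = u^5 - 7*u^4/3 - 356*u^3/9 - 464*u^2/9 + 320*u/9 + 512/9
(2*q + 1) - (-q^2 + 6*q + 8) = q^2 - 4*q - 7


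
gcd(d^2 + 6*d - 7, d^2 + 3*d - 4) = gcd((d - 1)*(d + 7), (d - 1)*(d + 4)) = d - 1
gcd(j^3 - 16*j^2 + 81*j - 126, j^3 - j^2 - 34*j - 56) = j - 7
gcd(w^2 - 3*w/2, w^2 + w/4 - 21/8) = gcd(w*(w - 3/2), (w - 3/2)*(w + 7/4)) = w - 3/2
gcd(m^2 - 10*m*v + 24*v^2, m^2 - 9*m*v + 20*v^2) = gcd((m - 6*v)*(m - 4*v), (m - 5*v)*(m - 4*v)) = -m + 4*v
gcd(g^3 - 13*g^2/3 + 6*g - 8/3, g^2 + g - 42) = 1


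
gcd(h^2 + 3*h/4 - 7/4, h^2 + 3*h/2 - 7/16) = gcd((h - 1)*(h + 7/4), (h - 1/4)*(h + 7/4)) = h + 7/4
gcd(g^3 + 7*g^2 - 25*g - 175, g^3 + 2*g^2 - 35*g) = g^2 + 2*g - 35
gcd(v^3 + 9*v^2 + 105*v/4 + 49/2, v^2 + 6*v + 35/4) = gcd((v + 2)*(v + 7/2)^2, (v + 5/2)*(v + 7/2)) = v + 7/2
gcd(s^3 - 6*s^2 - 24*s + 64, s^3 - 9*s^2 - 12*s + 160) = s^2 - 4*s - 32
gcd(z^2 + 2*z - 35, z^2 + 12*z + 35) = z + 7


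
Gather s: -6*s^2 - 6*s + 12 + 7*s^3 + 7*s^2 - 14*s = 7*s^3 + s^2 - 20*s + 12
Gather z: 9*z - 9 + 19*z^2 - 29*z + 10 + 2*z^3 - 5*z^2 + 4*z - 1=2*z^3 + 14*z^2 - 16*z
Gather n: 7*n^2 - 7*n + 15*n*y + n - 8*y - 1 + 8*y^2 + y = 7*n^2 + n*(15*y - 6) + 8*y^2 - 7*y - 1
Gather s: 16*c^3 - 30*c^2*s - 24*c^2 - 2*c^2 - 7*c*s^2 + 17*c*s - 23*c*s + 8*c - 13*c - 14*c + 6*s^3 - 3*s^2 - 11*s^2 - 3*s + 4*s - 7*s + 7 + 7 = 16*c^3 - 26*c^2 - 19*c + 6*s^3 + s^2*(-7*c - 14) + s*(-30*c^2 - 6*c - 6) + 14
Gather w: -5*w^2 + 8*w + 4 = -5*w^2 + 8*w + 4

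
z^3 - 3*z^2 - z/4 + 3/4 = (z - 3)*(z - 1/2)*(z + 1/2)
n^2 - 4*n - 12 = (n - 6)*(n + 2)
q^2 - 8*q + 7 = (q - 7)*(q - 1)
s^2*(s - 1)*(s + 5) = s^4 + 4*s^3 - 5*s^2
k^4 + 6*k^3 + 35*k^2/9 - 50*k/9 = k*(k - 2/3)*(k + 5/3)*(k + 5)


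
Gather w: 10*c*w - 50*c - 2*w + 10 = -50*c + w*(10*c - 2) + 10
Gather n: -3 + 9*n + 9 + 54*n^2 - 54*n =54*n^2 - 45*n + 6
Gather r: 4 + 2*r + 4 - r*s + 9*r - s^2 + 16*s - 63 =r*(11 - s) - s^2 + 16*s - 55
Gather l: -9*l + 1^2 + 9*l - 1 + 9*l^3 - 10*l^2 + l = 9*l^3 - 10*l^2 + l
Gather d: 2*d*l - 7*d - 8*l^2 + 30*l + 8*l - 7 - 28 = d*(2*l - 7) - 8*l^2 + 38*l - 35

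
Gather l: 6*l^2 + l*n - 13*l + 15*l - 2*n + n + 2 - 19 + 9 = 6*l^2 + l*(n + 2) - n - 8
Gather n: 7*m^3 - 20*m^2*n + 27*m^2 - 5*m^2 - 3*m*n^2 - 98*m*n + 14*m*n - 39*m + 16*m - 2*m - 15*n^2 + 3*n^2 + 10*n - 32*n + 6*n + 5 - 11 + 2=7*m^3 + 22*m^2 - 25*m + n^2*(-3*m - 12) + n*(-20*m^2 - 84*m - 16) - 4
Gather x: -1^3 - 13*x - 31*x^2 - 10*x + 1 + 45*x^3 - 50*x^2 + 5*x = 45*x^3 - 81*x^2 - 18*x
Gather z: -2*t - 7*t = -9*t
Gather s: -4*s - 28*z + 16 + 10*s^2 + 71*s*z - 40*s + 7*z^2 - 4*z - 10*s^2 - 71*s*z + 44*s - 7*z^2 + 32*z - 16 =0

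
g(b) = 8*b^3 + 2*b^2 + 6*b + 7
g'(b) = 24*b^2 + 4*b + 6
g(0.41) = 10.35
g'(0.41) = 11.67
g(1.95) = 85.62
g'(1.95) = 105.06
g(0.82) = 17.68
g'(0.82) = 25.42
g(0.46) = 10.96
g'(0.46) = 12.92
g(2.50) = 159.50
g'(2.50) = 166.00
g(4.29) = 701.18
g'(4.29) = 464.86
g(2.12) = 104.93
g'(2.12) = 122.35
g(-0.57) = 2.75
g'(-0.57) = 11.52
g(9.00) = 6055.00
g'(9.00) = 1986.00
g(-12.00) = -13601.00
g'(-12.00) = 3414.00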